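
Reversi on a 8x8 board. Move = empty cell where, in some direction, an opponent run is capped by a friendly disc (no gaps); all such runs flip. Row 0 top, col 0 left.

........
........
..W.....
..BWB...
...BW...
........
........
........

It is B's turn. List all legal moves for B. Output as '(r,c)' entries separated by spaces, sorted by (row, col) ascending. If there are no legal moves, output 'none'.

Answer: (1,2) (2,3) (4,5) (5,4)

Derivation:
(1,1): no bracket -> illegal
(1,2): flips 1 -> legal
(1,3): no bracket -> illegal
(2,1): no bracket -> illegal
(2,3): flips 1 -> legal
(2,4): no bracket -> illegal
(3,1): no bracket -> illegal
(3,5): no bracket -> illegal
(4,2): no bracket -> illegal
(4,5): flips 1 -> legal
(5,3): no bracket -> illegal
(5,4): flips 1 -> legal
(5,5): no bracket -> illegal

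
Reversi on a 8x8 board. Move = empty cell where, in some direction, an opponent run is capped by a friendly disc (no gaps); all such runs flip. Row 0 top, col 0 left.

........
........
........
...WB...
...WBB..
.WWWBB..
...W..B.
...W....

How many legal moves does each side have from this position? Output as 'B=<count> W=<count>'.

-- B to move --
(2,2): flips 1 -> legal
(2,3): no bracket -> illegal
(2,4): no bracket -> illegal
(3,2): flips 2 -> legal
(4,0): no bracket -> illegal
(4,1): no bracket -> illegal
(4,2): flips 1 -> legal
(5,0): flips 3 -> legal
(6,0): no bracket -> illegal
(6,1): flips 2 -> legal
(6,2): flips 1 -> legal
(6,4): no bracket -> illegal
(7,2): flips 1 -> legal
(7,4): no bracket -> illegal
B mobility = 7
-- W to move --
(2,3): no bracket -> illegal
(2,4): no bracket -> illegal
(2,5): flips 1 -> legal
(3,5): flips 2 -> legal
(3,6): flips 2 -> legal
(4,6): flips 2 -> legal
(5,6): flips 2 -> legal
(5,7): no bracket -> illegal
(6,4): no bracket -> illegal
(6,5): flips 1 -> legal
(6,7): no bracket -> illegal
(7,5): no bracket -> illegal
(7,6): no bracket -> illegal
(7,7): flips 3 -> legal
W mobility = 7

Answer: B=7 W=7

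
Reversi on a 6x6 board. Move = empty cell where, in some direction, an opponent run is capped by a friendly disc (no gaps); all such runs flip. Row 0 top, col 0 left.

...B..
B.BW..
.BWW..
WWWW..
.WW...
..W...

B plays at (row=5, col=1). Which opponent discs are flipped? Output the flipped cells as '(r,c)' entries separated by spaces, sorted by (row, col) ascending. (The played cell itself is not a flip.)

Dir NW: first cell '.' (not opp) -> no flip
Dir N: opp run (4,1) (3,1) capped by B -> flip
Dir NE: opp run (4,2) (3,3), next='.' -> no flip
Dir W: first cell '.' (not opp) -> no flip
Dir E: opp run (5,2), next='.' -> no flip
Dir SW: edge -> no flip
Dir S: edge -> no flip
Dir SE: edge -> no flip

Answer: (3,1) (4,1)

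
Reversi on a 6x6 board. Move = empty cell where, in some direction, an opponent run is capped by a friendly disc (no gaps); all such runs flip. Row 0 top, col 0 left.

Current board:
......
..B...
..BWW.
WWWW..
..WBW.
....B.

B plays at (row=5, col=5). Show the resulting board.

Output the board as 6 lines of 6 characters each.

Place B at (5,5); scan 8 dirs for brackets.
Dir NW: opp run (4,4) (3,3) capped by B -> flip
Dir N: first cell '.' (not opp) -> no flip
Dir NE: edge -> no flip
Dir W: first cell 'B' (not opp) -> no flip
Dir E: edge -> no flip
Dir SW: edge -> no flip
Dir S: edge -> no flip
Dir SE: edge -> no flip
All flips: (3,3) (4,4)

Answer: ......
..B...
..BWW.
WWWB..
..WBB.
....BB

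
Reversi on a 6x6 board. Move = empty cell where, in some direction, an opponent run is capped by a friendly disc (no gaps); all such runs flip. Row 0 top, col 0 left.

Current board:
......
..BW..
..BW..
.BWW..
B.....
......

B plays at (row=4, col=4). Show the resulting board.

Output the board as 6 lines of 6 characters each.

Answer: ......
..BW..
..BW..
.BWB..
B...B.
......

Derivation:
Place B at (4,4); scan 8 dirs for brackets.
Dir NW: opp run (3,3) capped by B -> flip
Dir N: first cell '.' (not opp) -> no flip
Dir NE: first cell '.' (not opp) -> no flip
Dir W: first cell '.' (not opp) -> no flip
Dir E: first cell '.' (not opp) -> no flip
Dir SW: first cell '.' (not opp) -> no flip
Dir S: first cell '.' (not opp) -> no flip
Dir SE: first cell '.' (not opp) -> no flip
All flips: (3,3)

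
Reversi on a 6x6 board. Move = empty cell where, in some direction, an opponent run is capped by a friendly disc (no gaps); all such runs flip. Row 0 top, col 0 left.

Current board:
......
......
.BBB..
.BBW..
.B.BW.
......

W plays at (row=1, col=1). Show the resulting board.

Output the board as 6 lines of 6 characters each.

Place W at (1,1); scan 8 dirs for brackets.
Dir NW: first cell '.' (not opp) -> no flip
Dir N: first cell '.' (not opp) -> no flip
Dir NE: first cell '.' (not opp) -> no flip
Dir W: first cell '.' (not opp) -> no flip
Dir E: first cell '.' (not opp) -> no flip
Dir SW: first cell '.' (not opp) -> no flip
Dir S: opp run (2,1) (3,1) (4,1), next='.' -> no flip
Dir SE: opp run (2,2) capped by W -> flip
All flips: (2,2)

Answer: ......
.W....
.BWB..
.BBW..
.B.BW.
......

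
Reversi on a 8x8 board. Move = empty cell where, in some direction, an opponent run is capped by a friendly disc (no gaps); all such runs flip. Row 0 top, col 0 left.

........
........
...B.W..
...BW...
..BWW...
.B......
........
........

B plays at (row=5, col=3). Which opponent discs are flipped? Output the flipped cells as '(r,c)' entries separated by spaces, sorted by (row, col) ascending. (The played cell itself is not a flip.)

Answer: (4,3)

Derivation:
Dir NW: first cell 'B' (not opp) -> no flip
Dir N: opp run (4,3) capped by B -> flip
Dir NE: opp run (4,4), next='.' -> no flip
Dir W: first cell '.' (not opp) -> no flip
Dir E: first cell '.' (not opp) -> no flip
Dir SW: first cell '.' (not opp) -> no flip
Dir S: first cell '.' (not opp) -> no flip
Dir SE: first cell '.' (not opp) -> no flip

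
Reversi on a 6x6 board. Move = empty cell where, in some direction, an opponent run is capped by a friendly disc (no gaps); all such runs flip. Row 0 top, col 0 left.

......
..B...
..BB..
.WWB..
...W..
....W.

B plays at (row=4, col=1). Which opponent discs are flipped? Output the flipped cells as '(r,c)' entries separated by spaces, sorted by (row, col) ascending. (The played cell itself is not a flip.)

Dir NW: first cell '.' (not opp) -> no flip
Dir N: opp run (3,1), next='.' -> no flip
Dir NE: opp run (3,2) capped by B -> flip
Dir W: first cell '.' (not opp) -> no flip
Dir E: first cell '.' (not opp) -> no flip
Dir SW: first cell '.' (not opp) -> no flip
Dir S: first cell '.' (not opp) -> no flip
Dir SE: first cell '.' (not opp) -> no flip

Answer: (3,2)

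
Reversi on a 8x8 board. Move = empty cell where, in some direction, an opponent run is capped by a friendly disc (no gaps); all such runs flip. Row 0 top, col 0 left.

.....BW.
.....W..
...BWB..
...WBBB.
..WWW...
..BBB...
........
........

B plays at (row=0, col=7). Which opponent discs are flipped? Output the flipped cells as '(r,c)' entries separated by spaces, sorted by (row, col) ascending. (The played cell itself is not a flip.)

Dir NW: edge -> no flip
Dir N: edge -> no flip
Dir NE: edge -> no flip
Dir W: opp run (0,6) capped by B -> flip
Dir E: edge -> no flip
Dir SW: first cell '.' (not opp) -> no flip
Dir S: first cell '.' (not opp) -> no flip
Dir SE: edge -> no flip

Answer: (0,6)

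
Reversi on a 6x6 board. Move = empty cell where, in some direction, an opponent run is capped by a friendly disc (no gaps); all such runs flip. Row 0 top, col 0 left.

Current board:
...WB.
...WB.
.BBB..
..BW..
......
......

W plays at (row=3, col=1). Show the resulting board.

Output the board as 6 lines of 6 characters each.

Place W at (3,1); scan 8 dirs for brackets.
Dir NW: first cell '.' (not opp) -> no flip
Dir N: opp run (2,1), next='.' -> no flip
Dir NE: opp run (2,2) capped by W -> flip
Dir W: first cell '.' (not opp) -> no flip
Dir E: opp run (3,2) capped by W -> flip
Dir SW: first cell '.' (not opp) -> no flip
Dir S: first cell '.' (not opp) -> no flip
Dir SE: first cell '.' (not opp) -> no flip
All flips: (2,2) (3,2)

Answer: ...WB.
...WB.
.BWB..
.WWW..
......
......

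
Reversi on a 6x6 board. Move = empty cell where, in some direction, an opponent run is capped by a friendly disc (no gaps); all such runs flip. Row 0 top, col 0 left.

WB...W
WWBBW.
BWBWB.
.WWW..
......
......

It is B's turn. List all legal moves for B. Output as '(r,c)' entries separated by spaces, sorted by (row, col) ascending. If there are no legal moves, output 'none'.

(0,2): flips 1 -> legal
(0,3): no bracket -> illegal
(0,4): flips 1 -> legal
(1,5): flips 1 -> legal
(2,5): no bracket -> illegal
(3,0): flips 1 -> legal
(3,4): flips 1 -> legal
(4,0): flips 1 -> legal
(4,1): flips 3 -> legal
(4,2): flips 3 -> legal
(4,3): flips 2 -> legal
(4,4): flips 1 -> legal

Answer: (0,2) (0,4) (1,5) (3,0) (3,4) (4,0) (4,1) (4,2) (4,3) (4,4)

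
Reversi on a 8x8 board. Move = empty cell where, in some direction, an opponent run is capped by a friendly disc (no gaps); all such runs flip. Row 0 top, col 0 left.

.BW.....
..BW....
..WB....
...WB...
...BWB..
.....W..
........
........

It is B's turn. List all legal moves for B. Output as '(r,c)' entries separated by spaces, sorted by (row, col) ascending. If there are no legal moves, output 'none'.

(0,3): flips 2 -> legal
(0,4): no bracket -> illegal
(1,1): no bracket -> illegal
(1,4): flips 1 -> legal
(2,1): flips 1 -> legal
(2,4): no bracket -> illegal
(3,1): no bracket -> illegal
(3,2): flips 2 -> legal
(3,5): no bracket -> illegal
(4,2): no bracket -> illegal
(4,6): no bracket -> illegal
(5,3): no bracket -> illegal
(5,4): flips 1 -> legal
(5,6): no bracket -> illegal
(6,4): no bracket -> illegal
(6,5): flips 1 -> legal
(6,6): no bracket -> illegal

Answer: (0,3) (1,4) (2,1) (3,2) (5,4) (6,5)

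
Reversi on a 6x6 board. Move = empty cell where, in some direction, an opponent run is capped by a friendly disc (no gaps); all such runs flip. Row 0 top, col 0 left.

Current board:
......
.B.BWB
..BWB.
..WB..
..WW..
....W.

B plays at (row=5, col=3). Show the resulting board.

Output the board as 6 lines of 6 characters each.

Answer: ......
.B.BWB
..BWB.
..WB..
..WB..
...BW.

Derivation:
Place B at (5,3); scan 8 dirs for brackets.
Dir NW: opp run (4,2), next='.' -> no flip
Dir N: opp run (4,3) capped by B -> flip
Dir NE: first cell '.' (not opp) -> no flip
Dir W: first cell '.' (not opp) -> no flip
Dir E: opp run (5,4), next='.' -> no flip
Dir SW: edge -> no flip
Dir S: edge -> no flip
Dir SE: edge -> no flip
All flips: (4,3)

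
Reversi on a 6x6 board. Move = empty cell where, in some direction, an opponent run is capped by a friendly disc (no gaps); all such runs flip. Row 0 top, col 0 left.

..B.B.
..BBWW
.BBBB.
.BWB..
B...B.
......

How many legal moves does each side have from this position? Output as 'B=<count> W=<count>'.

Answer: B=4 W=5

Derivation:
-- B to move --
(0,3): no bracket -> illegal
(0,5): flips 1 -> legal
(2,5): no bracket -> illegal
(4,1): flips 1 -> legal
(4,2): flips 1 -> legal
(4,3): flips 1 -> legal
B mobility = 4
-- W to move --
(0,1): no bracket -> illegal
(0,3): no bracket -> illegal
(0,5): no bracket -> illegal
(1,0): flips 1 -> legal
(1,1): flips 2 -> legal
(2,0): no bracket -> illegal
(2,5): no bracket -> illegal
(3,0): flips 1 -> legal
(3,4): flips 2 -> legal
(3,5): no bracket -> illegal
(4,1): no bracket -> illegal
(4,2): flips 2 -> legal
(4,3): no bracket -> illegal
(4,5): no bracket -> illegal
(5,0): no bracket -> illegal
(5,1): no bracket -> illegal
(5,3): no bracket -> illegal
(5,4): no bracket -> illegal
(5,5): no bracket -> illegal
W mobility = 5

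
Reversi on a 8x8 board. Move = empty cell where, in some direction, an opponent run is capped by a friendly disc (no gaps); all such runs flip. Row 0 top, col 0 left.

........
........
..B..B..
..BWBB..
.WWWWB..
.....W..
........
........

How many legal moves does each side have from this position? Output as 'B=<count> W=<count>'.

-- B to move --
(2,3): no bracket -> illegal
(2,4): no bracket -> illegal
(3,0): no bracket -> illegal
(3,1): no bracket -> illegal
(4,0): flips 4 -> legal
(4,6): no bracket -> illegal
(5,0): flips 1 -> legal
(5,1): no bracket -> illegal
(5,2): flips 2 -> legal
(5,3): flips 1 -> legal
(5,4): flips 2 -> legal
(5,6): no bracket -> illegal
(6,4): no bracket -> illegal
(6,5): flips 1 -> legal
(6,6): flips 3 -> legal
B mobility = 7
-- W to move --
(1,1): flips 1 -> legal
(1,2): flips 2 -> legal
(1,3): no bracket -> illegal
(1,4): no bracket -> illegal
(1,5): flips 3 -> legal
(1,6): flips 2 -> legal
(2,1): flips 1 -> legal
(2,3): flips 1 -> legal
(2,4): flips 1 -> legal
(2,6): flips 1 -> legal
(3,1): flips 1 -> legal
(3,6): flips 2 -> legal
(4,6): flips 1 -> legal
(5,4): no bracket -> illegal
(5,6): no bracket -> illegal
W mobility = 11

Answer: B=7 W=11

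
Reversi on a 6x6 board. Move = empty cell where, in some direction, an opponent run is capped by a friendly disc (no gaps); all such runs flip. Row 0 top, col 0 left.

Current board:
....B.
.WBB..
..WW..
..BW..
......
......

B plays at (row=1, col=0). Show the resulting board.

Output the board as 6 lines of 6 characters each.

Place B at (1,0); scan 8 dirs for brackets.
Dir NW: edge -> no flip
Dir N: first cell '.' (not opp) -> no flip
Dir NE: first cell '.' (not opp) -> no flip
Dir W: edge -> no flip
Dir E: opp run (1,1) capped by B -> flip
Dir SW: edge -> no flip
Dir S: first cell '.' (not opp) -> no flip
Dir SE: first cell '.' (not opp) -> no flip
All flips: (1,1)

Answer: ....B.
BBBB..
..WW..
..BW..
......
......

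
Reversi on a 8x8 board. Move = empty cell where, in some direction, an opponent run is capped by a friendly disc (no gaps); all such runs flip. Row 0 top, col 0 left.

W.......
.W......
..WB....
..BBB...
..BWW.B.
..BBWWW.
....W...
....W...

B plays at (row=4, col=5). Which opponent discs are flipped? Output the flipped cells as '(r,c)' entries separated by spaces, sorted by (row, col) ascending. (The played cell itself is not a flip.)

Dir NW: first cell 'B' (not opp) -> no flip
Dir N: first cell '.' (not opp) -> no flip
Dir NE: first cell '.' (not opp) -> no flip
Dir W: opp run (4,4) (4,3) capped by B -> flip
Dir E: first cell 'B' (not opp) -> no flip
Dir SW: opp run (5,4), next='.' -> no flip
Dir S: opp run (5,5), next='.' -> no flip
Dir SE: opp run (5,6), next='.' -> no flip

Answer: (4,3) (4,4)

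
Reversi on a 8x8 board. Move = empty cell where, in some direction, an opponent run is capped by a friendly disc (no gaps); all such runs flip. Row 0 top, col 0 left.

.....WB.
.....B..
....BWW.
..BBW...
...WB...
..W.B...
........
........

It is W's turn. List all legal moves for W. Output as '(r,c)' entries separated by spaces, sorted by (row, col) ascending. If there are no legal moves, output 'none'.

(0,4): flips 1 -> legal
(0,7): flips 1 -> legal
(1,3): no bracket -> illegal
(1,4): flips 1 -> legal
(1,6): no bracket -> illegal
(1,7): no bracket -> illegal
(2,1): flips 1 -> legal
(2,2): no bracket -> illegal
(2,3): flips 2 -> legal
(3,1): flips 2 -> legal
(3,5): no bracket -> illegal
(4,1): no bracket -> illegal
(4,2): no bracket -> illegal
(4,5): flips 1 -> legal
(5,3): no bracket -> illegal
(5,5): no bracket -> illegal
(6,3): no bracket -> illegal
(6,4): flips 2 -> legal
(6,5): flips 1 -> legal

Answer: (0,4) (0,7) (1,4) (2,1) (2,3) (3,1) (4,5) (6,4) (6,5)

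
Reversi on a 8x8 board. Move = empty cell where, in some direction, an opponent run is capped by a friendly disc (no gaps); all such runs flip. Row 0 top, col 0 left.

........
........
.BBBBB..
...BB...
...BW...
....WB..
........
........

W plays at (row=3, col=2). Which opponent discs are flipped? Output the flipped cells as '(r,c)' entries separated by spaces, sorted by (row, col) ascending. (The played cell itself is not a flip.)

Dir NW: opp run (2,1), next='.' -> no flip
Dir N: opp run (2,2), next='.' -> no flip
Dir NE: opp run (2,3), next='.' -> no flip
Dir W: first cell '.' (not opp) -> no flip
Dir E: opp run (3,3) (3,4), next='.' -> no flip
Dir SW: first cell '.' (not opp) -> no flip
Dir S: first cell '.' (not opp) -> no flip
Dir SE: opp run (4,3) capped by W -> flip

Answer: (4,3)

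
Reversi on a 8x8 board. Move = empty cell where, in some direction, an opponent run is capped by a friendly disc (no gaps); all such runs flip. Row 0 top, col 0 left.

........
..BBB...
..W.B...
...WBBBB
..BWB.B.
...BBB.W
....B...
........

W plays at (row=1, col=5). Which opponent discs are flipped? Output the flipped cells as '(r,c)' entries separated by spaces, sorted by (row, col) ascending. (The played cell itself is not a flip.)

Dir NW: first cell '.' (not opp) -> no flip
Dir N: first cell '.' (not opp) -> no flip
Dir NE: first cell '.' (not opp) -> no flip
Dir W: opp run (1,4) (1,3) (1,2), next='.' -> no flip
Dir E: first cell '.' (not opp) -> no flip
Dir SW: opp run (2,4) capped by W -> flip
Dir S: first cell '.' (not opp) -> no flip
Dir SE: first cell '.' (not opp) -> no flip

Answer: (2,4)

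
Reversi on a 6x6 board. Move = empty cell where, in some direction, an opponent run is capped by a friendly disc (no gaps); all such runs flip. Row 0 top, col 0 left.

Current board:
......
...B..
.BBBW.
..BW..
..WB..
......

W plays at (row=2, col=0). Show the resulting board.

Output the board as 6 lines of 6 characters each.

Answer: ......
...B..
WWWWW.
..BW..
..WB..
......

Derivation:
Place W at (2,0); scan 8 dirs for brackets.
Dir NW: edge -> no flip
Dir N: first cell '.' (not opp) -> no flip
Dir NE: first cell '.' (not opp) -> no flip
Dir W: edge -> no flip
Dir E: opp run (2,1) (2,2) (2,3) capped by W -> flip
Dir SW: edge -> no flip
Dir S: first cell '.' (not opp) -> no flip
Dir SE: first cell '.' (not opp) -> no flip
All flips: (2,1) (2,2) (2,3)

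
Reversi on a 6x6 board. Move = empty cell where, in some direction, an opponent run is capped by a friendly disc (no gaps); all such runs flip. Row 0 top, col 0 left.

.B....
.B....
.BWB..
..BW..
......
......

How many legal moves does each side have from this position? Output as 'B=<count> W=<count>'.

Answer: B=4 W=6

Derivation:
-- B to move --
(1,2): flips 1 -> legal
(1,3): no bracket -> illegal
(2,4): no bracket -> illegal
(3,1): no bracket -> illegal
(3,4): flips 1 -> legal
(4,2): no bracket -> illegal
(4,3): flips 1 -> legal
(4,4): flips 2 -> legal
B mobility = 4
-- W to move --
(0,0): flips 1 -> legal
(0,2): no bracket -> illegal
(1,0): no bracket -> illegal
(1,2): no bracket -> illegal
(1,3): flips 1 -> legal
(1,4): no bracket -> illegal
(2,0): flips 1 -> legal
(2,4): flips 1 -> legal
(3,0): no bracket -> illegal
(3,1): flips 1 -> legal
(3,4): no bracket -> illegal
(4,1): no bracket -> illegal
(4,2): flips 1 -> legal
(4,3): no bracket -> illegal
W mobility = 6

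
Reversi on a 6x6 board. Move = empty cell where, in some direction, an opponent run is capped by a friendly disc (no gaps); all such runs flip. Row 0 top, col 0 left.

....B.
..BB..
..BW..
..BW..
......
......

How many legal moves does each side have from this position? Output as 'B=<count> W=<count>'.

Answer: B=5 W=6

Derivation:
-- B to move --
(1,4): flips 1 -> legal
(2,4): flips 1 -> legal
(3,4): flips 2 -> legal
(4,2): no bracket -> illegal
(4,3): flips 2 -> legal
(4,4): flips 1 -> legal
B mobility = 5
-- W to move --
(0,1): flips 1 -> legal
(0,2): no bracket -> illegal
(0,3): flips 1 -> legal
(0,5): no bracket -> illegal
(1,1): flips 1 -> legal
(1,4): no bracket -> illegal
(1,5): no bracket -> illegal
(2,1): flips 1 -> legal
(2,4): no bracket -> illegal
(3,1): flips 1 -> legal
(4,1): flips 1 -> legal
(4,2): no bracket -> illegal
(4,3): no bracket -> illegal
W mobility = 6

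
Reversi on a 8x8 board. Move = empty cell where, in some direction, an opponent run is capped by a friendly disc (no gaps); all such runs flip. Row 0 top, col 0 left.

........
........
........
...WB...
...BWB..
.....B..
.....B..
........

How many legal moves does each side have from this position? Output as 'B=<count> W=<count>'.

-- B to move --
(2,2): flips 2 -> legal
(2,3): flips 1 -> legal
(2,4): no bracket -> illegal
(3,2): flips 1 -> legal
(3,5): no bracket -> illegal
(4,2): no bracket -> illegal
(5,3): no bracket -> illegal
(5,4): flips 1 -> legal
B mobility = 4
-- W to move --
(2,3): no bracket -> illegal
(2,4): flips 1 -> legal
(2,5): no bracket -> illegal
(3,2): no bracket -> illegal
(3,5): flips 1 -> legal
(3,6): no bracket -> illegal
(4,2): flips 1 -> legal
(4,6): flips 1 -> legal
(5,2): no bracket -> illegal
(5,3): flips 1 -> legal
(5,4): no bracket -> illegal
(5,6): no bracket -> illegal
(6,4): no bracket -> illegal
(6,6): flips 1 -> legal
(7,4): no bracket -> illegal
(7,5): no bracket -> illegal
(7,6): no bracket -> illegal
W mobility = 6

Answer: B=4 W=6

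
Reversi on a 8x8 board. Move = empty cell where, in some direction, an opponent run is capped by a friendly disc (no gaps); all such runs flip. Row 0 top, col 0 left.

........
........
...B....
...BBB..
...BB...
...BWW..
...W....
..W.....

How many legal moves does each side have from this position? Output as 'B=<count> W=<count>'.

-- B to move --
(4,5): no bracket -> illegal
(4,6): no bracket -> illegal
(5,2): no bracket -> illegal
(5,6): flips 2 -> legal
(6,1): no bracket -> illegal
(6,2): no bracket -> illegal
(6,4): flips 1 -> legal
(6,5): flips 1 -> legal
(6,6): flips 1 -> legal
(7,1): no bracket -> illegal
(7,3): flips 1 -> legal
(7,4): no bracket -> illegal
B mobility = 5
-- W to move --
(1,2): no bracket -> illegal
(1,3): flips 4 -> legal
(1,4): no bracket -> illegal
(2,2): flips 2 -> legal
(2,4): flips 2 -> legal
(2,5): no bracket -> illegal
(2,6): no bracket -> illegal
(3,2): flips 1 -> legal
(3,6): no bracket -> illegal
(4,2): no bracket -> illegal
(4,5): no bracket -> illegal
(4,6): no bracket -> illegal
(5,2): flips 1 -> legal
(6,2): no bracket -> illegal
(6,4): no bracket -> illegal
W mobility = 5

Answer: B=5 W=5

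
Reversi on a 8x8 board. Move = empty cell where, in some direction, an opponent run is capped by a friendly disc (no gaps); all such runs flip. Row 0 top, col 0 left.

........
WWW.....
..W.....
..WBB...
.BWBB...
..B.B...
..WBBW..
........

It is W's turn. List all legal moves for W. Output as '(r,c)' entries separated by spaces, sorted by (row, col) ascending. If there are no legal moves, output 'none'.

(2,3): no bracket -> illegal
(2,4): flips 1 -> legal
(2,5): no bracket -> illegal
(3,0): no bracket -> illegal
(3,1): no bracket -> illegal
(3,5): flips 2 -> legal
(4,0): flips 1 -> legal
(4,5): flips 2 -> legal
(5,0): flips 1 -> legal
(5,1): no bracket -> illegal
(5,3): no bracket -> illegal
(5,5): flips 2 -> legal
(6,1): no bracket -> illegal
(7,2): no bracket -> illegal
(7,3): no bracket -> illegal
(7,4): no bracket -> illegal
(7,5): no bracket -> illegal

Answer: (2,4) (3,5) (4,0) (4,5) (5,0) (5,5)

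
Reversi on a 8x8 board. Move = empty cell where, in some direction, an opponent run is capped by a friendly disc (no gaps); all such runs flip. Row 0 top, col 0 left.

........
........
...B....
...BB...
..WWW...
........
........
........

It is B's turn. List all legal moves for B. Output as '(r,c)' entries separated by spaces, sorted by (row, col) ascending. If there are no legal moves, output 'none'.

Answer: (5,1) (5,2) (5,3) (5,4) (5,5)

Derivation:
(3,1): no bracket -> illegal
(3,2): no bracket -> illegal
(3,5): no bracket -> illegal
(4,1): no bracket -> illegal
(4,5): no bracket -> illegal
(5,1): flips 1 -> legal
(5,2): flips 1 -> legal
(5,3): flips 1 -> legal
(5,4): flips 1 -> legal
(5,5): flips 1 -> legal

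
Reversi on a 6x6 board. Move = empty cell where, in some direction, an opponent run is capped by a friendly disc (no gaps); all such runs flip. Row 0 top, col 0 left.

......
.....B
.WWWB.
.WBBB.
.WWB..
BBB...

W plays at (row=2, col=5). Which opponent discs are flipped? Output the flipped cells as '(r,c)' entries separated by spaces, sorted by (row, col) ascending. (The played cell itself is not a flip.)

Dir NW: first cell '.' (not opp) -> no flip
Dir N: opp run (1,5), next='.' -> no flip
Dir NE: edge -> no flip
Dir W: opp run (2,4) capped by W -> flip
Dir E: edge -> no flip
Dir SW: opp run (3,4) (4,3) (5,2), next=edge -> no flip
Dir S: first cell '.' (not opp) -> no flip
Dir SE: edge -> no flip

Answer: (2,4)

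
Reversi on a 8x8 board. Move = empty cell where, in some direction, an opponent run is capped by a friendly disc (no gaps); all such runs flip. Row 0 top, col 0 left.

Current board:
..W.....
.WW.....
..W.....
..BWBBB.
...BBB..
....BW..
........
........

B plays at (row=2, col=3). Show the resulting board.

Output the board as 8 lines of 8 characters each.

Answer: ..W.....
.WW.....
..WB....
..BBBBB.
...BBB..
....BW..
........
........

Derivation:
Place B at (2,3); scan 8 dirs for brackets.
Dir NW: opp run (1,2), next='.' -> no flip
Dir N: first cell '.' (not opp) -> no flip
Dir NE: first cell '.' (not opp) -> no flip
Dir W: opp run (2,2), next='.' -> no flip
Dir E: first cell '.' (not opp) -> no flip
Dir SW: first cell 'B' (not opp) -> no flip
Dir S: opp run (3,3) capped by B -> flip
Dir SE: first cell 'B' (not opp) -> no flip
All flips: (3,3)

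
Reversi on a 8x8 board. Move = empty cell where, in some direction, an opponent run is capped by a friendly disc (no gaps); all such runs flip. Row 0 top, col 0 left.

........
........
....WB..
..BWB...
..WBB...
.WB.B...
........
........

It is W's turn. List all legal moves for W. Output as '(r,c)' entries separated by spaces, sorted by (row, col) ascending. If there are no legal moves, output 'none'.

Answer: (2,2) (2,6) (3,1) (3,5) (4,5) (5,3) (5,5) (6,2) (6,4)

Derivation:
(1,4): no bracket -> illegal
(1,5): no bracket -> illegal
(1,6): no bracket -> illegal
(2,1): no bracket -> illegal
(2,2): flips 1 -> legal
(2,3): no bracket -> illegal
(2,6): flips 1 -> legal
(3,1): flips 1 -> legal
(3,5): flips 1 -> legal
(3,6): no bracket -> illegal
(4,1): no bracket -> illegal
(4,5): flips 2 -> legal
(5,3): flips 2 -> legal
(5,5): flips 1 -> legal
(6,1): no bracket -> illegal
(6,2): flips 1 -> legal
(6,3): no bracket -> illegal
(6,4): flips 3 -> legal
(6,5): no bracket -> illegal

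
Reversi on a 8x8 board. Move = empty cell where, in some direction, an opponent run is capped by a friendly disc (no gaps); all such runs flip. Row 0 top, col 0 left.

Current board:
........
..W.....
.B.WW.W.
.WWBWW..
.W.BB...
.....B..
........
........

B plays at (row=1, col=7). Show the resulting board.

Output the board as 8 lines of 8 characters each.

Place B at (1,7); scan 8 dirs for brackets.
Dir NW: first cell '.' (not opp) -> no flip
Dir N: first cell '.' (not opp) -> no flip
Dir NE: edge -> no flip
Dir W: first cell '.' (not opp) -> no flip
Dir E: edge -> no flip
Dir SW: opp run (2,6) (3,5) capped by B -> flip
Dir S: first cell '.' (not opp) -> no flip
Dir SE: edge -> no flip
All flips: (2,6) (3,5)

Answer: ........
..W....B
.B.WW.B.
.WWBWB..
.W.BB...
.....B..
........
........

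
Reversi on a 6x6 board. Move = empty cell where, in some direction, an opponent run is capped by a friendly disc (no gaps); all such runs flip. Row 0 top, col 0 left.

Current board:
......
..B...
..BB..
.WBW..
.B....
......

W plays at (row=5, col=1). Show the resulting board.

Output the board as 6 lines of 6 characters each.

Answer: ......
..B...
..BB..
.WBW..
.W....
.W....

Derivation:
Place W at (5,1); scan 8 dirs for brackets.
Dir NW: first cell '.' (not opp) -> no flip
Dir N: opp run (4,1) capped by W -> flip
Dir NE: first cell '.' (not opp) -> no flip
Dir W: first cell '.' (not opp) -> no flip
Dir E: first cell '.' (not opp) -> no flip
Dir SW: edge -> no flip
Dir S: edge -> no flip
Dir SE: edge -> no flip
All flips: (4,1)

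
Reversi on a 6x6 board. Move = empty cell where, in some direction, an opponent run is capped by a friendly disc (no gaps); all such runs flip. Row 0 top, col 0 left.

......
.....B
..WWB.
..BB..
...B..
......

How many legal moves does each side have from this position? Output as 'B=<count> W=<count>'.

-- B to move --
(1,1): flips 1 -> legal
(1,2): flips 1 -> legal
(1,3): flips 1 -> legal
(1,4): flips 1 -> legal
(2,1): flips 2 -> legal
(3,1): no bracket -> illegal
(3,4): no bracket -> illegal
B mobility = 5
-- W to move --
(0,4): no bracket -> illegal
(0,5): no bracket -> illegal
(1,3): no bracket -> illegal
(1,4): no bracket -> illegal
(2,1): no bracket -> illegal
(2,5): flips 1 -> legal
(3,1): no bracket -> illegal
(3,4): no bracket -> illegal
(3,5): no bracket -> illegal
(4,1): flips 1 -> legal
(4,2): flips 1 -> legal
(4,4): flips 1 -> legal
(5,2): no bracket -> illegal
(5,3): flips 2 -> legal
(5,4): no bracket -> illegal
W mobility = 5

Answer: B=5 W=5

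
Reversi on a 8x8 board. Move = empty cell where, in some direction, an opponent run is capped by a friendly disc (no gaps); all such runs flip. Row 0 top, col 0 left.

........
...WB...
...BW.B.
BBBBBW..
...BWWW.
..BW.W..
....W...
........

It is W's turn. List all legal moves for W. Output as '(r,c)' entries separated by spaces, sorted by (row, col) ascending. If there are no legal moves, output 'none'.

(0,3): no bracket -> illegal
(0,4): flips 1 -> legal
(0,5): no bracket -> illegal
(1,2): flips 2 -> legal
(1,5): flips 1 -> legal
(1,6): no bracket -> illegal
(1,7): flips 1 -> legal
(2,0): no bracket -> illegal
(2,1): no bracket -> illegal
(2,2): flips 2 -> legal
(2,5): no bracket -> illegal
(2,7): no bracket -> illegal
(3,6): no bracket -> illegal
(3,7): no bracket -> illegal
(4,0): no bracket -> illegal
(4,1): no bracket -> illegal
(4,2): flips 2 -> legal
(5,1): flips 1 -> legal
(5,4): no bracket -> illegal
(6,1): no bracket -> illegal
(6,2): no bracket -> illegal
(6,3): no bracket -> illegal

Answer: (0,4) (1,2) (1,5) (1,7) (2,2) (4,2) (5,1)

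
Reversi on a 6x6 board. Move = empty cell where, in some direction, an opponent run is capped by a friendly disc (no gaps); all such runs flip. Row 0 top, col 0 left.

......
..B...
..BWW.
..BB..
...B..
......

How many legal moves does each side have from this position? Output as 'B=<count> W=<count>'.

-- B to move --
(1,3): flips 1 -> legal
(1,4): flips 1 -> legal
(1,5): flips 1 -> legal
(2,5): flips 2 -> legal
(3,4): flips 1 -> legal
(3,5): no bracket -> illegal
B mobility = 5
-- W to move --
(0,1): flips 1 -> legal
(0,2): no bracket -> illegal
(0,3): no bracket -> illegal
(1,1): no bracket -> illegal
(1,3): no bracket -> illegal
(2,1): flips 1 -> legal
(3,1): no bracket -> illegal
(3,4): no bracket -> illegal
(4,1): flips 1 -> legal
(4,2): flips 1 -> legal
(4,4): no bracket -> illegal
(5,2): no bracket -> illegal
(5,3): flips 2 -> legal
(5,4): no bracket -> illegal
W mobility = 5

Answer: B=5 W=5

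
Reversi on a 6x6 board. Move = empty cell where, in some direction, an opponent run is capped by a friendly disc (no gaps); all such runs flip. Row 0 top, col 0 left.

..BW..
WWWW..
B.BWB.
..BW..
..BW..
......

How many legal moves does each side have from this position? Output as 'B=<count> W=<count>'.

-- B to move --
(0,0): flips 2 -> legal
(0,1): no bracket -> illegal
(0,4): flips 2 -> legal
(1,4): flips 1 -> legal
(2,1): no bracket -> illegal
(3,4): flips 1 -> legal
(4,4): flips 2 -> legal
(5,2): no bracket -> illegal
(5,3): no bracket -> illegal
(5,4): flips 1 -> legal
B mobility = 6
-- W to move --
(0,1): flips 1 -> legal
(1,4): no bracket -> illegal
(1,5): flips 1 -> legal
(2,1): flips 2 -> legal
(2,5): flips 1 -> legal
(3,0): flips 1 -> legal
(3,1): flips 2 -> legal
(3,4): no bracket -> illegal
(3,5): flips 1 -> legal
(4,1): flips 2 -> legal
(5,1): flips 1 -> legal
(5,2): flips 3 -> legal
(5,3): no bracket -> illegal
W mobility = 10

Answer: B=6 W=10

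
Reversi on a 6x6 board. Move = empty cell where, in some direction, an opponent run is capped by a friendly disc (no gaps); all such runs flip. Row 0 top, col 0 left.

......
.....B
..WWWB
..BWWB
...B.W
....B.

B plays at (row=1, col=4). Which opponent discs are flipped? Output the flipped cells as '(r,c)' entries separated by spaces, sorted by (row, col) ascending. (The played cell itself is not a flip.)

Dir NW: first cell '.' (not opp) -> no flip
Dir N: first cell '.' (not opp) -> no flip
Dir NE: first cell '.' (not opp) -> no flip
Dir W: first cell '.' (not opp) -> no flip
Dir E: first cell 'B' (not opp) -> no flip
Dir SW: opp run (2,3) capped by B -> flip
Dir S: opp run (2,4) (3,4), next='.' -> no flip
Dir SE: first cell 'B' (not opp) -> no flip

Answer: (2,3)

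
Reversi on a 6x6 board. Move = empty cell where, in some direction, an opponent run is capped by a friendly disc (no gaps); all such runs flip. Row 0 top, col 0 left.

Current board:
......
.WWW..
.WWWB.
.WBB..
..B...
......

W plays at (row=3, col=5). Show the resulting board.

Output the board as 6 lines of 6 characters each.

Answer: ......
.WWW..
.WWWW.
.WBB.W
..B...
......

Derivation:
Place W at (3,5); scan 8 dirs for brackets.
Dir NW: opp run (2,4) capped by W -> flip
Dir N: first cell '.' (not opp) -> no flip
Dir NE: edge -> no flip
Dir W: first cell '.' (not opp) -> no flip
Dir E: edge -> no flip
Dir SW: first cell '.' (not opp) -> no flip
Dir S: first cell '.' (not opp) -> no flip
Dir SE: edge -> no flip
All flips: (2,4)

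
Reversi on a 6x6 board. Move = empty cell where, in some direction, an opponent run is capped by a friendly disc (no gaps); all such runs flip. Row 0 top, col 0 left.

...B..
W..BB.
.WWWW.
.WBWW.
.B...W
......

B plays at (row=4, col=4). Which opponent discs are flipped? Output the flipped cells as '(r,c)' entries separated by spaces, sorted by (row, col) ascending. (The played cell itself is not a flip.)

Answer: (2,4) (3,4)

Derivation:
Dir NW: opp run (3,3) (2,2), next='.' -> no flip
Dir N: opp run (3,4) (2,4) capped by B -> flip
Dir NE: first cell '.' (not opp) -> no flip
Dir W: first cell '.' (not opp) -> no flip
Dir E: opp run (4,5), next=edge -> no flip
Dir SW: first cell '.' (not opp) -> no flip
Dir S: first cell '.' (not opp) -> no flip
Dir SE: first cell '.' (not opp) -> no flip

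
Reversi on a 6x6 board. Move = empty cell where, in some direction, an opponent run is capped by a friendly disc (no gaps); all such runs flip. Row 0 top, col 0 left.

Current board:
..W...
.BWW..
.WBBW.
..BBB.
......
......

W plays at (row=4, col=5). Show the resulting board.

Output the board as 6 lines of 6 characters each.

Place W at (4,5); scan 8 dirs for brackets.
Dir NW: opp run (3,4) (2,3) capped by W -> flip
Dir N: first cell '.' (not opp) -> no flip
Dir NE: edge -> no flip
Dir W: first cell '.' (not opp) -> no flip
Dir E: edge -> no flip
Dir SW: first cell '.' (not opp) -> no flip
Dir S: first cell '.' (not opp) -> no flip
Dir SE: edge -> no flip
All flips: (2,3) (3,4)

Answer: ..W...
.BWW..
.WBWW.
..BBW.
.....W
......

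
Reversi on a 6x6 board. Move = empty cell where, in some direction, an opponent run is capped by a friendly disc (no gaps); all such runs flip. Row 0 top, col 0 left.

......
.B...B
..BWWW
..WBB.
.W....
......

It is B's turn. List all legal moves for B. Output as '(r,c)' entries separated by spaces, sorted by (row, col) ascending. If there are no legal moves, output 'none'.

(1,2): flips 1 -> legal
(1,3): flips 1 -> legal
(1,4): flips 1 -> legal
(2,1): no bracket -> illegal
(3,0): no bracket -> illegal
(3,1): flips 1 -> legal
(3,5): flips 1 -> legal
(4,0): no bracket -> illegal
(4,2): flips 1 -> legal
(4,3): no bracket -> illegal
(5,0): no bracket -> illegal
(5,1): no bracket -> illegal
(5,2): no bracket -> illegal

Answer: (1,2) (1,3) (1,4) (3,1) (3,5) (4,2)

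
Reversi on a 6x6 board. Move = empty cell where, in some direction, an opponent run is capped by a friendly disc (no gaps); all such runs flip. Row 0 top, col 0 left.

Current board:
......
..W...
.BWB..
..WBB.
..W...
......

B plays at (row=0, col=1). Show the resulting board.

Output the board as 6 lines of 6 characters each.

Answer: .B....
..B...
.BWB..
..WBB.
..W...
......

Derivation:
Place B at (0,1); scan 8 dirs for brackets.
Dir NW: edge -> no flip
Dir N: edge -> no flip
Dir NE: edge -> no flip
Dir W: first cell '.' (not opp) -> no flip
Dir E: first cell '.' (not opp) -> no flip
Dir SW: first cell '.' (not opp) -> no flip
Dir S: first cell '.' (not opp) -> no flip
Dir SE: opp run (1,2) capped by B -> flip
All flips: (1,2)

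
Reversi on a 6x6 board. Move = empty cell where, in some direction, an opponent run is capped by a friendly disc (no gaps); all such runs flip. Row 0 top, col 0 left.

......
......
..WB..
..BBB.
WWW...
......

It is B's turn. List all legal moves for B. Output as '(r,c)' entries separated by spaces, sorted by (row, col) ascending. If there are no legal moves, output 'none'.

(1,1): flips 1 -> legal
(1,2): flips 1 -> legal
(1,3): no bracket -> illegal
(2,1): flips 1 -> legal
(3,0): no bracket -> illegal
(3,1): no bracket -> illegal
(4,3): no bracket -> illegal
(5,0): flips 1 -> legal
(5,1): flips 1 -> legal
(5,2): flips 1 -> legal
(5,3): no bracket -> illegal

Answer: (1,1) (1,2) (2,1) (5,0) (5,1) (5,2)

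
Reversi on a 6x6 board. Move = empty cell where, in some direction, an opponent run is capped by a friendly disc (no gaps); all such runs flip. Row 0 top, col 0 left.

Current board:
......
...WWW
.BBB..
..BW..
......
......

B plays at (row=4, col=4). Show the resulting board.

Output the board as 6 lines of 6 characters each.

Answer: ......
...WWW
.BBB..
..BB..
....B.
......

Derivation:
Place B at (4,4); scan 8 dirs for brackets.
Dir NW: opp run (3,3) capped by B -> flip
Dir N: first cell '.' (not opp) -> no flip
Dir NE: first cell '.' (not opp) -> no flip
Dir W: first cell '.' (not opp) -> no flip
Dir E: first cell '.' (not opp) -> no flip
Dir SW: first cell '.' (not opp) -> no flip
Dir S: first cell '.' (not opp) -> no flip
Dir SE: first cell '.' (not opp) -> no flip
All flips: (3,3)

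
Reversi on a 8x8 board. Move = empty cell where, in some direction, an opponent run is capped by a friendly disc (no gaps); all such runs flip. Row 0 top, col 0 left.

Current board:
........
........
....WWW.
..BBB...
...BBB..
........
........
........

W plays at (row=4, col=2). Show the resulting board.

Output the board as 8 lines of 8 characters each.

Place W at (4,2); scan 8 dirs for brackets.
Dir NW: first cell '.' (not opp) -> no flip
Dir N: opp run (3,2), next='.' -> no flip
Dir NE: opp run (3,3) capped by W -> flip
Dir W: first cell '.' (not opp) -> no flip
Dir E: opp run (4,3) (4,4) (4,5), next='.' -> no flip
Dir SW: first cell '.' (not opp) -> no flip
Dir S: first cell '.' (not opp) -> no flip
Dir SE: first cell '.' (not opp) -> no flip
All flips: (3,3)

Answer: ........
........
....WWW.
..BWB...
..WBBB..
........
........
........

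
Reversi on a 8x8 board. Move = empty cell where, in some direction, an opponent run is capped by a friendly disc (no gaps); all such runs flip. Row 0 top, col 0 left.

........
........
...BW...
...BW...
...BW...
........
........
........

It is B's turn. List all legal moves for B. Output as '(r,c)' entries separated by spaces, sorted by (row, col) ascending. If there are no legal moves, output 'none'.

Answer: (1,5) (2,5) (3,5) (4,5) (5,5)

Derivation:
(1,3): no bracket -> illegal
(1,4): no bracket -> illegal
(1,5): flips 1 -> legal
(2,5): flips 2 -> legal
(3,5): flips 1 -> legal
(4,5): flips 2 -> legal
(5,3): no bracket -> illegal
(5,4): no bracket -> illegal
(5,5): flips 1 -> legal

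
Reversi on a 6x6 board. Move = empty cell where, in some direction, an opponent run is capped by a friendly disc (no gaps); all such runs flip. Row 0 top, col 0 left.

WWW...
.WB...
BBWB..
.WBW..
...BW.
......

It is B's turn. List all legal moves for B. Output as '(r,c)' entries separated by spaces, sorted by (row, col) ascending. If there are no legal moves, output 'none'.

Answer: (1,0) (3,0) (3,4) (4,1) (4,2) (4,5)

Derivation:
(0,3): no bracket -> illegal
(1,0): flips 1 -> legal
(1,3): no bracket -> illegal
(2,4): no bracket -> illegal
(3,0): flips 1 -> legal
(3,4): flips 1 -> legal
(3,5): no bracket -> illegal
(4,0): no bracket -> illegal
(4,1): flips 1 -> legal
(4,2): flips 1 -> legal
(4,5): flips 1 -> legal
(5,3): no bracket -> illegal
(5,4): no bracket -> illegal
(5,5): no bracket -> illegal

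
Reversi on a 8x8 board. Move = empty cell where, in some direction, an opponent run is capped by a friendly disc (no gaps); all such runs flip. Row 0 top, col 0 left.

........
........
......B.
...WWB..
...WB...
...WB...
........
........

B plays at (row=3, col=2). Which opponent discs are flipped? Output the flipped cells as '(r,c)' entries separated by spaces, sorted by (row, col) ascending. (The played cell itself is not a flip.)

Dir NW: first cell '.' (not opp) -> no flip
Dir N: first cell '.' (not opp) -> no flip
Dir NE: first cell '.' (not opp) -> no flip
Dir W: first cell '.' (not opp) -> no flip
Dir E: opp run (3,3) (3,4) capped by B -> flip
Dir SW: first cell '.' (not opp) -> no flip
Dir S: first cell '.' (not opp) -> no flip
Dir SE: opp run (4,3) capped by B -> flip

Answer: (3,3) (3,4) (4,3)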